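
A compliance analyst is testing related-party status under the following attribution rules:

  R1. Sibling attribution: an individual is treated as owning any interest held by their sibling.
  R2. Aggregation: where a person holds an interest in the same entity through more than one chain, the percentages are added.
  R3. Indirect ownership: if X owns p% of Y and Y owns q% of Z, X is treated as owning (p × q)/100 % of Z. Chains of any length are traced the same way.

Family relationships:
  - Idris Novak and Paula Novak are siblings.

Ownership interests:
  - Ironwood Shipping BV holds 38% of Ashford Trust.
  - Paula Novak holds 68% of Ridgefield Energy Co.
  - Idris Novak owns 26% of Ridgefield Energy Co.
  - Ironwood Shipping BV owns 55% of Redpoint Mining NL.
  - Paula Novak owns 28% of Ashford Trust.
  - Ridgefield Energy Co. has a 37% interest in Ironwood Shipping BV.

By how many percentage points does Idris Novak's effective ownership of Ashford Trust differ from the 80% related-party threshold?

By sibling attribution (R1), Idris Novak is treated as also owning Paula Novak's interest in Ridgefield Energy Co, giving 26% + 68% = 94%.
By sibling attribution (R1), Idris Novak is treated as owning Paula Novak's 28% interest in Ashford Trust.
Chain via Ridgefield Energy Co. → Ironwood Shipping BV (R3): 94% × 37% × 38% = 13.2164% of Ashford Trust.
Direct interest in Ashford Trust: 28%.
Aggregating (R2): 13.2164% + 28% = 41.2164%.
41.2164% falls short of the 80% threshold by 38.7836 percentage points.

38.7836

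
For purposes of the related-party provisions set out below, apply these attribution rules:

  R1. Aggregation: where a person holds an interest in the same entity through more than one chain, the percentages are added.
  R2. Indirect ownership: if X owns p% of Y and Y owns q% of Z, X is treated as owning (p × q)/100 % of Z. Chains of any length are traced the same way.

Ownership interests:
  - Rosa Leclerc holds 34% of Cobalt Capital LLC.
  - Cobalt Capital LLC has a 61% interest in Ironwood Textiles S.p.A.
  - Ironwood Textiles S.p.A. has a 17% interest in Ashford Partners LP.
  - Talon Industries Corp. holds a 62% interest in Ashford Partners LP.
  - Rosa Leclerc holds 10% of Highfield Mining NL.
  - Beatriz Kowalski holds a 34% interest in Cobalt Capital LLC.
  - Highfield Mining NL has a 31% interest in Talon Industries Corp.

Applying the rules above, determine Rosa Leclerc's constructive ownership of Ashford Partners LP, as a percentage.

5.4478%

Chain via Highfield Mining NL → Talon Industries Corp. (R2): 10% × 31% × 62% = 1.922% of Ashford Partners LP.
Chain via Cobalt Capital LLC → Ironwood Textiles S.p.A. (R2): 34% × 61% × 17% = 3.5258% of Ashford Partners LP.
Aggregating (R1): 1.922% + 3.5258% = 5.4478%.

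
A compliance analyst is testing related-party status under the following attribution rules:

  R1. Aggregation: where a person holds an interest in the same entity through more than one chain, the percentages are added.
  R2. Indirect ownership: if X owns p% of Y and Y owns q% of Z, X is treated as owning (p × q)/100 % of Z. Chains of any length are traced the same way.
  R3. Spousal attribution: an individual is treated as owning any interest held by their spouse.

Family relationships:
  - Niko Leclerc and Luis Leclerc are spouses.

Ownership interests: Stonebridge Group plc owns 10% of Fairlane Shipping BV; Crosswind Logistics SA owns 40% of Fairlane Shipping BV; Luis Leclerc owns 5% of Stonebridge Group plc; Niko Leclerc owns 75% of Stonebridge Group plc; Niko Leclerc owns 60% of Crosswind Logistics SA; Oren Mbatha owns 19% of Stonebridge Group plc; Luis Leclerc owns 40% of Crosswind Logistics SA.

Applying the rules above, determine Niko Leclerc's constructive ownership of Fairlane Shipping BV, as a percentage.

48%

By spousal attribution (R3), Niko Leclerc is treated as also owning Luis Leclerc's interest in Stonebridge Group plc, giving 75% + 5% = 80%.
By spousal attribution (R3), Niko Leclerc is treated as also owning Luis Leclerc's interest in Crosswind Logistics SA, giving 60% + 40% = 100%.
Chain via Stonebridge Group plc (R2): 80% × 10% = 8% of Fairlane Shipping BV.
Chain via Crosswind Logistics SA (R2): 100% × 40% = 40% of Fairlane Shipping BV.
Aggregating (R1): 8% + 40% = 48%.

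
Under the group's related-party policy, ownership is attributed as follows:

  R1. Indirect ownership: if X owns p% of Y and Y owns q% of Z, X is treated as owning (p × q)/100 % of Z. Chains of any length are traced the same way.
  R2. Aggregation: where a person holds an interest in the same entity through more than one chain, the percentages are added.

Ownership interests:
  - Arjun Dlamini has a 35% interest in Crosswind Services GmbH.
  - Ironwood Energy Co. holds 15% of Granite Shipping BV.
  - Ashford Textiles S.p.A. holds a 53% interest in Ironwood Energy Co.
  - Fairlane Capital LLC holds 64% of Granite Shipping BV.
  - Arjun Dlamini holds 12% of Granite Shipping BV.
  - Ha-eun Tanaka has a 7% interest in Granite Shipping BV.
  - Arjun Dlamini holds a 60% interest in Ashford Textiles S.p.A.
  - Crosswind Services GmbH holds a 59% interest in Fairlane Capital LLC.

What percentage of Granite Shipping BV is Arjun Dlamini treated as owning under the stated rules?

29.986%

Chain via Crosswind Services GmbH → Fairlane Capital LLC (R1): 35% × 59% × 64% = 13.216% of Granite Shipping BV.
Chain via Ashford Textiles S.p.A. → Ironwood Energy Co. (R1): 60% × 53% × 15% = 4.77% of Granite Shipping BV.
Direct interest in Granite Shipping BV: 12%.
Aggregating (R2): 13.216% + 4.77% + 12% = 29.986%.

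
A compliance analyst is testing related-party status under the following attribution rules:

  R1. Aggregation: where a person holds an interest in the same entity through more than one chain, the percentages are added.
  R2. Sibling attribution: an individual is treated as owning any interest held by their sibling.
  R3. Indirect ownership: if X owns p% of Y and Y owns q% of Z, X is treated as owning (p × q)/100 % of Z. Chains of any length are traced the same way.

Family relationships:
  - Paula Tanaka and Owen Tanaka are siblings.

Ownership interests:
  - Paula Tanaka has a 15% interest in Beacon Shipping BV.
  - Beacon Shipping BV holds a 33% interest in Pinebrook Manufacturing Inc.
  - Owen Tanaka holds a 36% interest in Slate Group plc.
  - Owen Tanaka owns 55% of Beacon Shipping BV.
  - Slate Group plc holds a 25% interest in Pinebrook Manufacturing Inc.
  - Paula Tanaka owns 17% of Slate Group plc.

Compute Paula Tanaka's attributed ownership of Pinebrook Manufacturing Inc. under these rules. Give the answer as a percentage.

36.35%

By sibling attribution (R2), Paula Tanaka is treated as also owning Owen Tanaka's interest in Beacon Shipping BV, giving 15% + 55% = 70%.
By sibling attribution (R2), Paula Tanaka is treated as also owning Owen Tanaka's interest in Slate Group plc, giving 17% + 36% = 53%.
Chain via Beacon Shipping BV (R3): 70% × 33% = 23.1% of Pinebrook Manufacturing Inc.
Chain via Slate Group plc (R3): 53% × 25% = 13.25% of Pinebrook Manufacturing Inc.
Aggregating (R1): 23.1% + 13.25% = 36.35%.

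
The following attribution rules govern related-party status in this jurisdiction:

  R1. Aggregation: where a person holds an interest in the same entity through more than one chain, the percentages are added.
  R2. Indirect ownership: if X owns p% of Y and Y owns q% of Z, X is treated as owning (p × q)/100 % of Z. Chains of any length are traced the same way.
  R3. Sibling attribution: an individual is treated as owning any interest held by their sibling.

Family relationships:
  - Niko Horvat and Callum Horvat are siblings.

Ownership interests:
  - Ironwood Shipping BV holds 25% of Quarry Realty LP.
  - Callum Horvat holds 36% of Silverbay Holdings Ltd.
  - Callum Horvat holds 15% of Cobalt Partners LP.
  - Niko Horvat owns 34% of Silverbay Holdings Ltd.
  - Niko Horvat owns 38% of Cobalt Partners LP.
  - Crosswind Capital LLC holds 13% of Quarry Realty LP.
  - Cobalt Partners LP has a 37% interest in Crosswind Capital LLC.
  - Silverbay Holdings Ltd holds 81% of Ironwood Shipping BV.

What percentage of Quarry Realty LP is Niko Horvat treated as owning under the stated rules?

By sibling attribution (R3), Niko Horvat is treated as also owning Callum Horvat's interest in Cobalt Partners LP, giving 38% + 15% = 53%.
By sibling attribution (R3), Niko Horvat is treated as also owning Callum Horvat's interest in Silverbay Holdings Ltd, giving 34% + 36% = 70%.
Chain via Cobalt Partners LP → Crosswind Capital LLC (R2): 53% × 37% × 13% = 2.5493% of Quarry Realty LP.
Chain via Silverbay Holdings Ltd → Ironwood Shipping BV (R2): 70% × 81% × 25% = 14.175% of Quarry Realty LP.
Aggregating (R1): 2.5493% + 14.175% = 16.7243%.

16.7243%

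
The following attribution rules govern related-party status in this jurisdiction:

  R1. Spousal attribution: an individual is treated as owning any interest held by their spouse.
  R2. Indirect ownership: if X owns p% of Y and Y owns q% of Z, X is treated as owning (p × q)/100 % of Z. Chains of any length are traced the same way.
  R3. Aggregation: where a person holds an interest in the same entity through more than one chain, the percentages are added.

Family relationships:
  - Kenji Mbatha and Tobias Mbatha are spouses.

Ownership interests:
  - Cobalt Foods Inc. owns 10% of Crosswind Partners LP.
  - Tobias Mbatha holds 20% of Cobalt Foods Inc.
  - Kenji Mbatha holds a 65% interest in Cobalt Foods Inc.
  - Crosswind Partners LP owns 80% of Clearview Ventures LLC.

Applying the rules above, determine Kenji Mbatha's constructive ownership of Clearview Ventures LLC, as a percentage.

6.8%

By spousal attribution (R1), Kenji Mbatha is treated as also owning Tobias Mbatha's interest in Cobalt Foods Inc, giving 65% + 20% = 85%.
Chain via Cobalt Foods Inc. → Crosswind Partners LP (R2): 85% × 10% × 80% = 6.8% of Clearview Ventures LLC.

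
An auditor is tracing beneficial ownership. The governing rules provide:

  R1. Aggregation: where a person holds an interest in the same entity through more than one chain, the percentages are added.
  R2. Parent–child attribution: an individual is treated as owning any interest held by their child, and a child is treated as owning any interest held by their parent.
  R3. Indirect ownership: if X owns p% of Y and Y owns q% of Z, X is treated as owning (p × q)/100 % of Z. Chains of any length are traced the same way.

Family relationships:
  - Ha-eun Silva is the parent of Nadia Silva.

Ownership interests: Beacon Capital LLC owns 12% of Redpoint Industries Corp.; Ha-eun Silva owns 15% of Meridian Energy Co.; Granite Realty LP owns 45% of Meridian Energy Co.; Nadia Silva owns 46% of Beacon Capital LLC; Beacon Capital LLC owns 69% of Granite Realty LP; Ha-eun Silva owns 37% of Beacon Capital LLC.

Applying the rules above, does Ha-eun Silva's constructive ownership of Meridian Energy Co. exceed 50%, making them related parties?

By parent–child attribution (R2), Ha-eun Silva is treated as also owning Nadia Silva's interest in Beacon Capital LLC, giving 37% + 46% = 83%.
Chain via Beacon Capital LLC → Granite Realty LP (R3): 83% × 69% × 45% = 25.7715% of Meridian Energy Co.
Direct interest in Meridian Energy Co: 15%.
Aggregating (R1): 25.7715% + 15% = 40.7715%.
40.7715% does not exceed the 50% threshold, so Ha-eun is not a related party to Meridian Energy Co.

No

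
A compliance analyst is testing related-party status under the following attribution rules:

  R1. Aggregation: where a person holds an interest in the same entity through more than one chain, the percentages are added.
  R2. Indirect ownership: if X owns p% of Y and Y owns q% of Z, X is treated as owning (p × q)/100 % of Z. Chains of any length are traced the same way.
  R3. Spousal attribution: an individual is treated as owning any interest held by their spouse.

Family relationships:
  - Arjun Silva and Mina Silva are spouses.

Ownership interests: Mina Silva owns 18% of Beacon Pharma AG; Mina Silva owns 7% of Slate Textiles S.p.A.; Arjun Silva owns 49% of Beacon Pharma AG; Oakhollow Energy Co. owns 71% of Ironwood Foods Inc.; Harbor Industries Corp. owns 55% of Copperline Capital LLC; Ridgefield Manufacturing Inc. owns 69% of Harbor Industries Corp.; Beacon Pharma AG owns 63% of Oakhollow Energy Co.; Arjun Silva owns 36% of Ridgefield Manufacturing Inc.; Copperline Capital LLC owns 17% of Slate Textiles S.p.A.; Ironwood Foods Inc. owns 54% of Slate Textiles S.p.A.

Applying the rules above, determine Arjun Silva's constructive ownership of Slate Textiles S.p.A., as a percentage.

By spousal attribution (R3), Arjun Silva is treated as also owning Mina Silva's interest in Beacon Pharma AG, giving 49% + 18% = 67%.
By spousal attribution (R3), Arjun Silva is treated as owning Mina Silva's 7% interest in Slate Textiles S.p.A.
Chain via Ridgefield Manufacturing Inc. → Harbor Industries Corp. → Copperline Capital LLC (R2): 36% × 69% × 55% × 17% = 2.32254% of Slate Textiles S.p.A.
Chain via Beacon Pharma AG → Oakhollow Energy Co. → Ironwood Foods Inc. (R2): 67% × 63% × 71% × 54% = 16.183314% of Slate Textiles S.p.A.
Direct interest in Slate Textiles S.p.A: 7%.
Aggregating (R1): 2.32254% + 16.183314% + 7% = 25.505854%.

25.505854%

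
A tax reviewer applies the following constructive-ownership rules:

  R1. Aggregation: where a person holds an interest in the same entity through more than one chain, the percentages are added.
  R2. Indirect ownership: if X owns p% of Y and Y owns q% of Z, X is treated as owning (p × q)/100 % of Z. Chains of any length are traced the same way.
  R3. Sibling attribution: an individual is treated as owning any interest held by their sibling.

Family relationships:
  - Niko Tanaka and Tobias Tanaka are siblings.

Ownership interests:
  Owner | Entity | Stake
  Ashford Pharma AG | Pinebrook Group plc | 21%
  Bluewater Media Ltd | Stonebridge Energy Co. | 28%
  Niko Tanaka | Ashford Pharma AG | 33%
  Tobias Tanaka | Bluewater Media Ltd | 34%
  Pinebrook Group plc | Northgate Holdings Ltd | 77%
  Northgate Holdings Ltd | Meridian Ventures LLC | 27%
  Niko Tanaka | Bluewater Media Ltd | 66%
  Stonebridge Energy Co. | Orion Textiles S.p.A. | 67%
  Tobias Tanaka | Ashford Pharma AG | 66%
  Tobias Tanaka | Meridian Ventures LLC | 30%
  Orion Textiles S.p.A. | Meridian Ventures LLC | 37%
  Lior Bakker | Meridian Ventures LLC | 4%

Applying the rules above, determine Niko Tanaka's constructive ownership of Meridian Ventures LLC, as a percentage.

41.263441%

By sibling attribution (R3), Niko Tanaka is treated as also owning Tobias Tanaka's interest in Ashford Pharma AG, giving 33% + 66% = 99%.
By sibling attribution (R3), Niko Tanaka is treated as also owning Tobias Tanaka's interest in Bluewater Media Ltd, giving 66% + 34% = 100%.
By sibling attribution (R3), Niko Tanaka is treated as owning Tobias Tanaka's 30% interest in Meridian Ventures LLC.
Chain via Ashford Pharma AG → Pinebrook Group plc → Northgate Holdings Ltd (R2): 99% × 21% × 77% × 27% = 4.322241% of Meridian Ventures LLC.
Chain via Bluewater Media Ltd → Stonebridge Energy Co. → Orion Textiles S.p.A. (R2): 100% × 28% × 67% × 37% = 6.9412% of Meridian Ventures LLC.
Direct interest in Meridian Ventures LLC: 30%.
Aggregating (R1): 4.322241% + 6.9412% + 30% = 41.263441%.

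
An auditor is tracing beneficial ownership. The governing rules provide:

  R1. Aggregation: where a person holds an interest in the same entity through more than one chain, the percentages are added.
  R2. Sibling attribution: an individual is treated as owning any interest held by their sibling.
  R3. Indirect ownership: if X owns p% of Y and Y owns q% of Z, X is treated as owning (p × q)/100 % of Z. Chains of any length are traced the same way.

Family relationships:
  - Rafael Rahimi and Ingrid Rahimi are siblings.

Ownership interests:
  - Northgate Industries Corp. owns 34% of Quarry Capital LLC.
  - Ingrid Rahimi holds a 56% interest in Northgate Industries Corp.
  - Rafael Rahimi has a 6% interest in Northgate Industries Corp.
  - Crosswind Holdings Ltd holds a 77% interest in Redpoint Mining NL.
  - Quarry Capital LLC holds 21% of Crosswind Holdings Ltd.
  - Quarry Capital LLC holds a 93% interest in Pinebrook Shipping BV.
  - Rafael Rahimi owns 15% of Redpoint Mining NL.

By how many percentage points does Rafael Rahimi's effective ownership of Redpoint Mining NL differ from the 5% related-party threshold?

13.408636

By sibling attribution (R2), Rafael Rahimi is treated as also owning Ingrid Rahimi's interest in Northgate Industries Corp, giving 6% + 56% = 62%.
Chain via Northgate Industries Corp. → Quarry Capital LLC → Crosswind Holdings Ltd (R3): 62% × 34% × 21% × 77% = 3.408636% of Redpoint Mining NL.
Direct interest in Redpoint Mining NL: 15%.
Aggregating (R1): 3.408636% + 15% = 18.408636%.
18.408636% exceeds the 5% threshold by 13.408636 percentage points.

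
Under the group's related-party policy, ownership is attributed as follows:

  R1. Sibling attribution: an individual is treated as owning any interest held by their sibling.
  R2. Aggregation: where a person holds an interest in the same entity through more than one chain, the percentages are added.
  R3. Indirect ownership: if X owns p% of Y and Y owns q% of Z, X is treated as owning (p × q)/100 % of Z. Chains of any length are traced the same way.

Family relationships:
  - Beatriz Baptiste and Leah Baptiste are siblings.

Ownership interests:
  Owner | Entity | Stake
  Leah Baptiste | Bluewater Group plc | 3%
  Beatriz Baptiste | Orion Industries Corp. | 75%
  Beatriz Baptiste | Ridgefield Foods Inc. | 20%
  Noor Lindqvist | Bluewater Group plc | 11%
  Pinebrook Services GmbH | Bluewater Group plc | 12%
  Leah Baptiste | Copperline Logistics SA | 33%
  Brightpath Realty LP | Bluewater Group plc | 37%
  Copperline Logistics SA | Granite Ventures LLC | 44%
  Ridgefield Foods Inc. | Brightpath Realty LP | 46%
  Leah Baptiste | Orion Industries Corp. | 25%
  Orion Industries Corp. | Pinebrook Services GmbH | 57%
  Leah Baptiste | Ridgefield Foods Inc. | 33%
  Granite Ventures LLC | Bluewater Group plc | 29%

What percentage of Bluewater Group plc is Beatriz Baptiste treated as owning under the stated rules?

By sibling attribution (R1), Beatriz Baptiste is treated as also owning Leah Baptiste's interest in Ridgefield Foods Inc, giving 20% + 33% = 53%.
By sibling attribution (R1), Beatriz Baptiste is treated as also owning Leah Baptiste's interest in Orion Industries Corp, giving 75% + 25% = 100%.
By sibling attribution (R1), Beatriz Baptiste is treated as owning Leah Baptiste's 33% interest in Copperline Logistics SA.
By sibling attribution (R1), Beatriz Baptiste is treated as owning Leah Baptiste's 3% interest in Bluewater Group plc.
Chain via Ridgefield Foods Inc. → Brightpath Realty LP (R3): 53% × 46% × 37% = 9.0206% of Bluewater Group plc.
Chain via Orion Industries Corp. → Pinebrook Services GmbH (R3): 100% × 57% × 12% = 6.84% of Bluewater Group plc.
Chain via Copperline Logistics SA → Granite Ventures LLC (R3): 33% × 44% × 29% = 4.2108% of Bluewater Group plc.
Direct interest in Bluewater Group plc: 3%.
Aggregating (R2): 9.0206% + 6.84% + 4.2108% + 3% = 23.0714%.

23.0714%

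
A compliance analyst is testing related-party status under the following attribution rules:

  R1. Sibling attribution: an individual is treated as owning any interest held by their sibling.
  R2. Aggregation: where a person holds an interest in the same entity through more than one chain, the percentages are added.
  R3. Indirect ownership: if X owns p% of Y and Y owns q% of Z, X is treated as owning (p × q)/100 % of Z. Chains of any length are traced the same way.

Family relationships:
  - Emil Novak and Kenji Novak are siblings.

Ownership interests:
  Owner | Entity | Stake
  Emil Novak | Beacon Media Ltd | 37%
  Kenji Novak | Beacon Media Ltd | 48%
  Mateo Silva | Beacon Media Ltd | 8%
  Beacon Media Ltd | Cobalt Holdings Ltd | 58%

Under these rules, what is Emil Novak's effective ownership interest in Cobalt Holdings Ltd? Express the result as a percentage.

49.3%

By sibling attribution (R1), Emil Novak is treated as also owning Kenji Novak's interest in Beacon Media Ltd, giving 37% + 48% = 85%.
Chain via Beacon Media Ltd (R3): 85% × 58% = 49.3% of Cobalt Holdings Ltd.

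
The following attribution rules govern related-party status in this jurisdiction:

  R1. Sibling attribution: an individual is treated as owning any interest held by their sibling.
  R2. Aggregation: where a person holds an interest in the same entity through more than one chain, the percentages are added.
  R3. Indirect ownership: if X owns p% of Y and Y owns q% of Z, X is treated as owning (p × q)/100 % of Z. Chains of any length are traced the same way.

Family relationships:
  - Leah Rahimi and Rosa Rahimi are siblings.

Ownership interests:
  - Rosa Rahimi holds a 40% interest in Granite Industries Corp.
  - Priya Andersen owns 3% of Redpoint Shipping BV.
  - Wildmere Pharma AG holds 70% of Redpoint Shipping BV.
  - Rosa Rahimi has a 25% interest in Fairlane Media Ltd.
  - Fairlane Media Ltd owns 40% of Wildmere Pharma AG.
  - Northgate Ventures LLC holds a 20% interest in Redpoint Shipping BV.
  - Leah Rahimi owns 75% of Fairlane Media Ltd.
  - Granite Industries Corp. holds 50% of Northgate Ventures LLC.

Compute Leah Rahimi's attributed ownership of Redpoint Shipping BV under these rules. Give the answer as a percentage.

By sibling attribution (R1), Leah Rahimi is treated as also owning Rosa Rahimi's interest in Fairlane Media Ltd, giving 75% + 25% = 100%.
By sibling attribution (R1), Leah Rahimi is treated as owning Rosa Rahimi's 40% interest in Granite Industries Corp.
Chain via Fairlane Media Ltd → Wildmere Pharma AG (R3): 100% × 40% × 70% = 28% of Redpoint Shipping BV.
Chain via Granite Industries Corp. → Northgate Ventures LLC (R3): 40% × 50% × 20% = 4% of Redpoint Shipping BV.
Aggregating (R2): 28% + 4% = 32%.

32%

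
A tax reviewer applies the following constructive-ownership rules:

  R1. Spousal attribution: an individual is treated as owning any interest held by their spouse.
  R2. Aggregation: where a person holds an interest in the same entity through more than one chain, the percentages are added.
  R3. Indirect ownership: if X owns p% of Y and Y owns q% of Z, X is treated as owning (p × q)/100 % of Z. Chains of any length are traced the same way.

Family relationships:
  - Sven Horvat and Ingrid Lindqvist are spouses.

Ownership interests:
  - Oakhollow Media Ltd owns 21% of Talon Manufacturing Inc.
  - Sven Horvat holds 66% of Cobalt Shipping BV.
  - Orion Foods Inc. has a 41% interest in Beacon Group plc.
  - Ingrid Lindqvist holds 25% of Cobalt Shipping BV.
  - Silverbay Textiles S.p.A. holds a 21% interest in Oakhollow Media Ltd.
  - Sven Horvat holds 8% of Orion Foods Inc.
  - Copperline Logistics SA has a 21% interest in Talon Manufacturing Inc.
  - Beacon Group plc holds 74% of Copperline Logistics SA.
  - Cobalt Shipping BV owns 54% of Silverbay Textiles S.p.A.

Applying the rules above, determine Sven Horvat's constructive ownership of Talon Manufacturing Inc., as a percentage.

2.676786%

By spousal attribution (R1), Sven Horvat is treated as also owning Ingrid Lindqvist's interest in Cobalt Shipping BV, giving 66% + 25% = 91%.
Chain via Orion Foods Inc. → Beacon Group plc → Copperline Logistics SA (R3): 8% × 41% × 74% × 21% = 0.509712% of Talon Manufacturing Inc.
Chain via Cobalt Shipping BV → Silverbay Textiles S.p.A. → Oakhollow Media Ltd (R3): 91% × 54% × 21% × 21% = 2.167074% of Talon Manufacturing Inc.
Aggregating (R2): 0.509712% + 2.167074% = 2.676786%.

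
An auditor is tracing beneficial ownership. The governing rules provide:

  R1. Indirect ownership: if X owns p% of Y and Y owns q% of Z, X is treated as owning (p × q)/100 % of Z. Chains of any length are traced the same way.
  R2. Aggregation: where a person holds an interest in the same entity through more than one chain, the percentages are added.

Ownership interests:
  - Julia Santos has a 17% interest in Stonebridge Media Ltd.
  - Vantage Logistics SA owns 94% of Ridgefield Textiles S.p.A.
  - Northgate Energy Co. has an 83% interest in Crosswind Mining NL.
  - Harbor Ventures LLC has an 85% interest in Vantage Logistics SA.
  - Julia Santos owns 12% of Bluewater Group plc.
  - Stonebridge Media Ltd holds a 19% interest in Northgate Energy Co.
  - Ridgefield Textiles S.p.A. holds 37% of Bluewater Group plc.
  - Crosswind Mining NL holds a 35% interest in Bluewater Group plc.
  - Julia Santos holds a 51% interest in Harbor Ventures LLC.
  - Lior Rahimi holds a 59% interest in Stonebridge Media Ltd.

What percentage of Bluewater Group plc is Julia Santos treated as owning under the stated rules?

28.015445%

Chain via Stonebridge Media Ltd → Northgate Energy Co. → Crosswind Mining NL (R1): 17% × 19% × 83% × 35% = 0.938315% of Bluewater Group plc.
Chain via Harbor Ventures LLC → Vantage Logistics SA → Ridgefield Textiles S.p.A. (R1): 51% × 85% × 94% × 37% = 15.07713% of Bluewater Group plc.
Direct interest in Bluewater Group plc: 12%.
Aggregating (R2): 0.938315% + 15.07713% + 12% = 28.015445%.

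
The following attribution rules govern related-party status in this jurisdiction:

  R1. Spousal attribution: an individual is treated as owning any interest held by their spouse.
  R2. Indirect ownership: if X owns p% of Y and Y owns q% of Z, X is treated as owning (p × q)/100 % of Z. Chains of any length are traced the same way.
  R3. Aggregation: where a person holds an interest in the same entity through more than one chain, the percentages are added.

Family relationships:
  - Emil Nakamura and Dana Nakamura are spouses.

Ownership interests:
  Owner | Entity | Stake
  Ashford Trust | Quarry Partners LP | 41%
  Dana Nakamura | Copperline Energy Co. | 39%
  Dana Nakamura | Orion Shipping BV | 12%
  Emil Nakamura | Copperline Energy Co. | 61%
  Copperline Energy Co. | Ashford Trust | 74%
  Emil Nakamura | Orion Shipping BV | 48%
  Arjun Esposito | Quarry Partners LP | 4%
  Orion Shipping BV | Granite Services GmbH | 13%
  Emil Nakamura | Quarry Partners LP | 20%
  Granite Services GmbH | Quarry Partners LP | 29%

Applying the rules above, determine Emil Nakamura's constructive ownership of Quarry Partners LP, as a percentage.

By spousal attribution (R1), Emil Nakamura is treated as also owning Dana Nakamura's interest in Orion Shipping BV, giving 48% + 12% = 60%.
By spousal attribution (R1), Emil Nakamura is treated as also owning Dana Nakamura's interest in Copperline Energy Co, giving 61% + 39% = 100%.
Chain via Orion Shipping BV → Granite Services GmbH (R2): 60% × 13% × 29% = 2.262% of Quarry Partners LP.
Chain via Copperline Energy Co. → Ashford Trust (R2): 100% × 74% × 41% = 30.34% of Quarry Partners LP.
Direct interest in Quarry Partners LP: 20%.
Aggregating (R3): 2.262% + 30.34% + 20% = 52.602%.

52.602%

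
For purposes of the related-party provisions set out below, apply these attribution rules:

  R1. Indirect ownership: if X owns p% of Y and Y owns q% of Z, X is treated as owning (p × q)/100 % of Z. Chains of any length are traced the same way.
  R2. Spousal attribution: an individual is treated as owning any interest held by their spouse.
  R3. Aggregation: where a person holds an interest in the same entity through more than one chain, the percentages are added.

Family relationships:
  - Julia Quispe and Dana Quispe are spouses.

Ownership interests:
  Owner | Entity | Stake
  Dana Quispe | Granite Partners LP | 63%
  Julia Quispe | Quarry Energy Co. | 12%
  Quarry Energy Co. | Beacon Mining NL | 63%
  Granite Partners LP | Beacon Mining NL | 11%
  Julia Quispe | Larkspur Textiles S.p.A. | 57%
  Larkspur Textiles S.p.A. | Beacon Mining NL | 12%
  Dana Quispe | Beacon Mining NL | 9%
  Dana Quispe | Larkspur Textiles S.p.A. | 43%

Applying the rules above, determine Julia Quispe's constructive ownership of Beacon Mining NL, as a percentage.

35.49%

By spousal attribution (R2), Julia Quispe is treated as also owning Dana Quispe's interest in Larkspur Textiles S.p.A, giving 57% + 43% = 100%.
By spousal attribution (R2), Julia Quispe is treated as owning Dana Quispe's 63% interest in Granite Partners LP.
By spousal attribution (R2), Julia Quispe is treated as owning Dana Quispe's 9% interest in Beacon Mining NL.
Chain via Quarry Energy Co. (R1): 12% × 63% = 7.56% of Beacon Mining NL.
Chain via Larkspur Textiles S.p.A. (R1): 100% × 12% = 12% of Beacon Mining NL.
Chain via Granite Partners LP (R1): 63% × 11% = 6.93% of Beacon Mining NL.
Direct interest in Beacon Mining NL: 9%.
Aggregating (R3): 7.56% + 12% + 6.93% + 9% = 35.49%.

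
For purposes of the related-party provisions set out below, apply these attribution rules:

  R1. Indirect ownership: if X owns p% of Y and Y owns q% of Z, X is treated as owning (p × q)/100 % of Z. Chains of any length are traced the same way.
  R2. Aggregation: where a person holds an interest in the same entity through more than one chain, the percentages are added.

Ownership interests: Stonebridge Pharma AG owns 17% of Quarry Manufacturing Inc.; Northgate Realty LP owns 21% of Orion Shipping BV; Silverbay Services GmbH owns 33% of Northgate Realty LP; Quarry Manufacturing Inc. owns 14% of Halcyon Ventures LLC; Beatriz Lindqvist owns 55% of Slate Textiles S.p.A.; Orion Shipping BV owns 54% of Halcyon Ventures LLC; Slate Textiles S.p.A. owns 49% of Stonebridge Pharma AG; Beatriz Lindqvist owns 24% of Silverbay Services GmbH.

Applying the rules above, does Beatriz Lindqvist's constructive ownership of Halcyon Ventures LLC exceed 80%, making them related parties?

Chain via Slate Textiles S.p.A. → Stonebridge Pharma AG → Quarry Manufacturing Inc. (R1): 55% × 49% × 17% × 14% = 0.64141% of Halcyon Ventures LLC.
Chain via Silverbay Services GmbH → Northgate Realty LP → Orion Shipping BV (R1): 24% × 33% × 21% × 54% = 0.898128% of Halcyon Ventures LLC.
Aggregating (R2): 0.64141% + 0.898128% = 1.539538%.
1.539538% does not exceed the 80% threshold, so Beatriz is not a related party to Halcyon Ventures LLC.

No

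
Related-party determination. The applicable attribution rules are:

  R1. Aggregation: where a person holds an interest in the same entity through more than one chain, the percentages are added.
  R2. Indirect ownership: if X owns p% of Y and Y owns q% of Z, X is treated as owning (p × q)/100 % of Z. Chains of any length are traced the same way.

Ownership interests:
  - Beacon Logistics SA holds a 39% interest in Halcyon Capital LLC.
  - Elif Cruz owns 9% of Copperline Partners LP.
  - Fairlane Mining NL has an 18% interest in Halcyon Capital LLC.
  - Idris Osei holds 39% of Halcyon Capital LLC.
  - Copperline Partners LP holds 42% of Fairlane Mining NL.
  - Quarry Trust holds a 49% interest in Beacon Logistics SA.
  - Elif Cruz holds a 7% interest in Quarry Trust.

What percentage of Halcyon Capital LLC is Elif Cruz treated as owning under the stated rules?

2.0181%

Chain via Quarry Trust → Beacon Logistics SA (R2): 7% × 49% × 39% = 1.3377% of Halcyon Capital LLC.
Chain via Copperline Partners LP → Fairlane Mining NL (R2): 9% × 42% × 18% = 0.6804% of Halcyon Capital LLC.
Aggregating (R1): 1.3377% + 0.6804% = 2.0181%.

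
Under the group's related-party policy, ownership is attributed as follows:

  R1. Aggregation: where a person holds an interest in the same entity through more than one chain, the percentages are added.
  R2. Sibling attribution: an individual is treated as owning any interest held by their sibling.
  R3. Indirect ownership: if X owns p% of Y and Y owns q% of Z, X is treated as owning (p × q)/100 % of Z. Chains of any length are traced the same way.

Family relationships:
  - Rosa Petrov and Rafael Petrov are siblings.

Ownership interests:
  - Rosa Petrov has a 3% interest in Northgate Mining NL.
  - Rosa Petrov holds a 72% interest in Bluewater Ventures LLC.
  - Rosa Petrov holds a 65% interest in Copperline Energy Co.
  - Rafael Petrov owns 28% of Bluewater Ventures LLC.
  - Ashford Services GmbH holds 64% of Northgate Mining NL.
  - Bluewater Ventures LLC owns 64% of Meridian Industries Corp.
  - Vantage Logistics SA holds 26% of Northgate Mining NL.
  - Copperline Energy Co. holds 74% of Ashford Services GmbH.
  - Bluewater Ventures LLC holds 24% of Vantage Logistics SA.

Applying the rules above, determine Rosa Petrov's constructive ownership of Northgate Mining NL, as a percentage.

40.024%

By sibling attribution (R2), Rosa Petrov is treated as also owning Rafael Petrov's interest in Bluewater Ventures LLC, giving 72% + 28% = 100%.
Chain via Copperline Energy Co. → Ashford Services GmbH (R3): 65% × 74% × 64% = 30.784% of Northgate Mining NL.
Chain via Bluewater Ventures LLC → Vantage Logistics SA (R3): 100% × 24% × 26% = 6.24% of Northgate Mining NL.
Direct interest in Northgate Mining NL: 3%.
Aggregating (R1): 30.784% + 6.24% + 3% = 40.024%.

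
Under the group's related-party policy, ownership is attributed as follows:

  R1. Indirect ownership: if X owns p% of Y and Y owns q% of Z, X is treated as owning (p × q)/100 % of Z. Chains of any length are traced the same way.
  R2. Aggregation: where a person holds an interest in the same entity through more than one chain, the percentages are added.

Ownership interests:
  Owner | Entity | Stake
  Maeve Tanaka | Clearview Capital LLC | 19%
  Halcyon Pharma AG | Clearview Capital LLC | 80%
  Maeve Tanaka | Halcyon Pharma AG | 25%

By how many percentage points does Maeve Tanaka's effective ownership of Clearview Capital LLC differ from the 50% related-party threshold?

11

Chain via Halcyon Pharma AG (R1): 25% × 80% = 20% of Clearview Capital LLC.
Direct interest in Clearview Capital LLC: 19%.
Aggregating (R2): 20% + 19% = 39%.
39% falls short of the 50% threshold by 11 percentage points.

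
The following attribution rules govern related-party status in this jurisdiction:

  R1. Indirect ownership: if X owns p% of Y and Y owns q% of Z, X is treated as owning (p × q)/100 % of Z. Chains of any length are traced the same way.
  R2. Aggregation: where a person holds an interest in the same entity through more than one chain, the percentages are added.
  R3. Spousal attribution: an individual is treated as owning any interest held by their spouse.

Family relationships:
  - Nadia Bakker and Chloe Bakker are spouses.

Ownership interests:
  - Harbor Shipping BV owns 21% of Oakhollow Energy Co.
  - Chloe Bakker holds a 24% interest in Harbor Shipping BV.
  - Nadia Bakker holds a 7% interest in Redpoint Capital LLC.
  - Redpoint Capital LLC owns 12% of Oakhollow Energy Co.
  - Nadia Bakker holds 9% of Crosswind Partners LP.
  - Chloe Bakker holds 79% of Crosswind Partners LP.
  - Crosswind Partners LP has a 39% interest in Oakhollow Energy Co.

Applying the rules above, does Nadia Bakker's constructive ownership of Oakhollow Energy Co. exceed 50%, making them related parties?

No

By spousal attribution (R3), Nadia Bakker is treated as also owning Chloe Bakker's interest in Crosswind Partners LP, giving 9% + 79% = 88%.
By spousal attribution (R3), Nadia Bakker is treated as owning Chloe Bakker's 24% interest in Harbor Shipping BV.
Chain via Crosswind Partners LP (R1): 88% × 39% = 34.32% of Oakhollow Energy Co.
Chain via Redpoint Capital LLC (R1): 7% × 12% = 0.84% of Oakhollow Energy Co.
Chain via Harbor Shipping BV (R1): 24% × 21% = 5.04% of Oakhollow Energy Co.
Aggregating (R2): 34.32% + 0.84% + 5.04% = 40.2%.
40.2% does not exceed the 50% threshold, so Nadia is not a related party to Oakhollow Energy Co.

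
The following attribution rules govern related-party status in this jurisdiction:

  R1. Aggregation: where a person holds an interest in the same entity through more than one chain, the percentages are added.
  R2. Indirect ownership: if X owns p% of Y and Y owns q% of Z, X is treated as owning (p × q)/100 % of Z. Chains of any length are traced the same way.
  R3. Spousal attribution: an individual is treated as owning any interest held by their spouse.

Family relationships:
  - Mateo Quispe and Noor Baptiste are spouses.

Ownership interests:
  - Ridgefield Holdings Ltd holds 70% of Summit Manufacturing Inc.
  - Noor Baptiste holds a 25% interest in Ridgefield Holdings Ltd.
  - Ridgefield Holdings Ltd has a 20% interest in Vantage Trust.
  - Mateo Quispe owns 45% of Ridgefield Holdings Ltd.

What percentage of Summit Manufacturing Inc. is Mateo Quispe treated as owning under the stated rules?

By spousal attribution (R3), Mateo Quispe is treated as also owning Noor Baptiste's interest in Ridgefield Holdings Ltd, giving 45% + 25% = 70%.
Chain via Ridgefield Holdings Ltd (R2): 70% × 70% = 49% of Summit Manufacturing Inc.

49%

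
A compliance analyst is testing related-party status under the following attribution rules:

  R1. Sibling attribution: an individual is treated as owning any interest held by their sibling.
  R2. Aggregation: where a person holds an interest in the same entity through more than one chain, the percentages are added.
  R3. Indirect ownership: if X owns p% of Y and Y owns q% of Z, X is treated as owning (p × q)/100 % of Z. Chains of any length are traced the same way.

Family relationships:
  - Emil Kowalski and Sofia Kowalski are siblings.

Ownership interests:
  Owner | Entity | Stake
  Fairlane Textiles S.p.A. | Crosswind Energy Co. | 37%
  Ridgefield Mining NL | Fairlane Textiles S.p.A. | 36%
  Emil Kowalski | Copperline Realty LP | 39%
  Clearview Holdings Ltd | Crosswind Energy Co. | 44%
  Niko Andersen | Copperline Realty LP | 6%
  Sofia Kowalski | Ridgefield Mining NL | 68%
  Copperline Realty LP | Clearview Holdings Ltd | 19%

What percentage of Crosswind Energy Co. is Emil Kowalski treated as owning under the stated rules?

12.318%

By sibling attribution (R1), Emil Kowalski is treated as owning Sofia Kowalski's 68% interest in Ridgefield Mining NL.
Chain via Copperline Realty LP → Clearview Holdings Ltd (R3): 39% × 19% × 44% = 3.2604% of Crosswind Energy Co.
Chain via Ridgefield Mining NL → Fairlane Textiles S.p.A. (R3): 68% × 36% × 37% = 9.0576% of Crosswind Energy Co.
Aggregating (R2): 3.2604% + 9.0576% = 12.318%.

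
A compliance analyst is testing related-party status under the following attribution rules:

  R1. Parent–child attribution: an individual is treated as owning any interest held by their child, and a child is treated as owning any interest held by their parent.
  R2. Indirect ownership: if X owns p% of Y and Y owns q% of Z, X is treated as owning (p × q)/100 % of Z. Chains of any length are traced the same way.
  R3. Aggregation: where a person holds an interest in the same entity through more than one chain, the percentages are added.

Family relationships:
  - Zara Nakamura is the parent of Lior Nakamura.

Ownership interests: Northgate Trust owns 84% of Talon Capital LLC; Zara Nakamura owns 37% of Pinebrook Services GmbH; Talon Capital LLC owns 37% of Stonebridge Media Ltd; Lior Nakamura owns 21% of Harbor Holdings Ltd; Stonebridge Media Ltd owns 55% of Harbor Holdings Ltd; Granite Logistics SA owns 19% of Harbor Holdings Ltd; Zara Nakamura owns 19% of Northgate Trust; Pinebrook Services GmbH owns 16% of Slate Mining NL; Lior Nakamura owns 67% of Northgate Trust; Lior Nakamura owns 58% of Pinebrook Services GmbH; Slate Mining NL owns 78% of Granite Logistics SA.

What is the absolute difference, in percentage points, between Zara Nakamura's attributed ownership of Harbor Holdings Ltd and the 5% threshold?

By parent–child attribution (R1), Zara Nakamura is treated as also owning Lior Nakamura's interest in Northgate Trust, giving 19% + 67% = 86%.
By parent–child attribution (R1), Zara Nakamura is treated as also owning Lior Nakamura's interest in Pinebrook Services GmbH, giving 37% + 58% = 95%.
By parent–child attribution (R1), Zara Nakamura is treated as owning Lior Nakamura's 21% interest in Harbor Holdings Ltd.
Chain via Northgate Trust → Talon Capital LLC → Stonebridge Media Ltd (R2): 86% × 84% × 37% × 55% = 14.70084% of Harbor Holdings Ltd.
Chain via Pinebrook Services GmbH → Slate Mining NL → Granite Logistics SA (R2): 95% × 16% × 78% × 19% = 2.25264% of Harbor Holdings Ltd.
Direct interest in Harbor Holdings Ltd: 21%.
Aggregating (R3): 14.70084% + 2.25264% + 21% = 37.95348%.
37.95348% exceeds the 5% threshold by 32.95348 percentage points.

32.95348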